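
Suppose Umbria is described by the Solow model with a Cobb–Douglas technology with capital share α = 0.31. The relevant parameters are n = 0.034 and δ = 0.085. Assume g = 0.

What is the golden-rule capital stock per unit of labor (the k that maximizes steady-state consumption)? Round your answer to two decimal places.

k_gold ≈ 4.01

The golden rule sets f'(k) = n + δ, i.e. α·k^(α−1) = n + δ.
So k^(1−α) = α / (n + δ) = 0.31 / 0.119 = 2.6050.
k_gold = 2.6050^(1/0.69) ≈ 4.0052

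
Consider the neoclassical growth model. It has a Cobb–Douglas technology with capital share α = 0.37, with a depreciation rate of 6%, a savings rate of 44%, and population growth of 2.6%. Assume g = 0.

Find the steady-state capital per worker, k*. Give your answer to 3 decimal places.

k* = 13.345

At the steady state, Δk = 0, so s·k^α = (n + δ)·k.
Dividing both sides by k: k^(1−α) = s / (n + δ).
k^0.63 = 0.44 / (0.026 + 0.060) = 0.44 / 0.086 = 5.1163
k* = 5.1163^(1/0.63) ≈ 13.3453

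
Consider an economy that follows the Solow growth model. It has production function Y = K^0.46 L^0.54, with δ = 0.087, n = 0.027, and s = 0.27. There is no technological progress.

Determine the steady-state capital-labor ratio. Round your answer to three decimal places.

At the steady state, Δk = 0, so s·k^α = (n + δ)·k.
Rearranging, k^(1−α) = s / (n + δ).
k^0.54 = 0.27 / (0.027 + 0.087) = 0.27 / 0.114 = 2.3684
k* = 2.3684^(1/0.54) ≈ 4.9367

k* = 4.937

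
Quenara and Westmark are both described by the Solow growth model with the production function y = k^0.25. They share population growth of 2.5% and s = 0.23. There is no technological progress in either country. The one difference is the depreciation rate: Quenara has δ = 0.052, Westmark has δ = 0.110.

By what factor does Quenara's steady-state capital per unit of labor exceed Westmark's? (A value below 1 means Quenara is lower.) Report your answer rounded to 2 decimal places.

k*_Q / k*_W ≈ 2.11

Steady-state k* = [s/(n + δ)]^(1/(1−α)), so the ratio is [ (s_Q/(n + δ)_Q) / (s_W/(n + δ)_W) ]^1.3333.
s_Q/(n + δ)_Q = 0.23/0.077 = 2.9870; s_W/(n + δ)_W = 0.23/0.135 = 1.7037.
Ratio = (2.9870/1.7037)^1.3333 = 1.7532^1.3333 ≈ 2.1140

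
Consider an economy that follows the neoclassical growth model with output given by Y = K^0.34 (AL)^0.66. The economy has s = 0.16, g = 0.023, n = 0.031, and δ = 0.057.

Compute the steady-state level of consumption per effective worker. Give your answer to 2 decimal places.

At the steady state, Δk = 0, so s·k^α = (n + g + δ)·k.
Rearranging, k^(1−α) = s / (n + g + δ).
k^0.66 = 0.16 / (0.031 + 0.023 + 0.057) = 0.16 / 0.111 = 1.4414
k* = 1.4414^(1/0.66) ≈ 1.7401
y* = (k*)^α = 1.7401^0.34 ≈ 1.2072
c* = (1 − s)·y* = (1 − 0.16) × 1.2072 ≈ 1.0140

c* = 1.01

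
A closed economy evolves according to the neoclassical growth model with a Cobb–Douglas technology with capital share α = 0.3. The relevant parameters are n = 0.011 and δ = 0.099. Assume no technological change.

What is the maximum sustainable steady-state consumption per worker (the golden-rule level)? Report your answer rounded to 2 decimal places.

At the golden rule, f'(k) = n + δ, so α·k^(α−1) = n + δ and k_gold = (α/(n + δ))^(1/(1−α)).
k_gold = (0.3/0.110)^(1/0.7) = 2.7273^1.4286 ≈ 4.1926
c_gold = f(k_gold) − (n + δ)·k_gold = 1.5373 − 0.110×4.1926 ≈ 1.0761

c_gold ≈ 1.08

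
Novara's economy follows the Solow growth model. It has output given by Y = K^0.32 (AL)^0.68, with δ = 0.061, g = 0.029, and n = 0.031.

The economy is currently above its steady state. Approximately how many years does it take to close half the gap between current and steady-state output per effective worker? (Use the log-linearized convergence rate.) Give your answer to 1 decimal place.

about 8.4 years

Near the steady state the convergence rate is λ = (1 − α)(n + g + δ).
λ = (1 − 0.32) × 0.121 = 0.68 × 0.121 = 0.08228
Half-life = ln 2 / λ = 0.6931 / 0.08228 ≈ 8.42 years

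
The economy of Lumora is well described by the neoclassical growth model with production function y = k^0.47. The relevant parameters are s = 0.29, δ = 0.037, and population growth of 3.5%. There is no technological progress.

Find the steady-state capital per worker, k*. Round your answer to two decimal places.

k* = 13.86

Steady state requires s·f(k) = (n + δ)·k, i.e. s·k^α = (n + δ)·k.
Rearranging, k^(1−α) = s / (n + δ).
k^0.53 = 0.29 / (0.035 + 0.037) = 0.29 / 0.072 = 4.0278
k* = 4.0278^(1/0.53) ≈ 13.8560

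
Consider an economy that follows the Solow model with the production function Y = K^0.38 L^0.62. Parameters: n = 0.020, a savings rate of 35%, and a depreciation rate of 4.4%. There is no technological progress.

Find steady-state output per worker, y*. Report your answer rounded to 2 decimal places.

y* ≈ 2.83

Steady state requires s·f(k) = (n + δ)·k, i.e. s·k^α = (n + δ)·k.
Dividing both sides by k: k^(1−α) = s / (n + δ).
k^0.62 = 0.35 / (0.020 + 0.044) = 0.35 / 0.064 = 5.4688
k* = 5.4688^(1/0.62) ≈ 15.4935
y* = (k*)^α = 15.4935^0.38 ≈ 2.8331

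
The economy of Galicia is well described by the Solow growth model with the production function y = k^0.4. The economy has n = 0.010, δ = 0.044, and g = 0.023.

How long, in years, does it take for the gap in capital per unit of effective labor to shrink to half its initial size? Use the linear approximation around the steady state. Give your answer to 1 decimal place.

about 15.0 years

Near the steady state the convergence rate is λ = (1 − α)(n + g + δ).
λ = (1 − 0.4) × 0.077 = 0.6 × 0.077 = 0.0462
Half-life = ln 2 / λ = 0.6931 / 0.0462 ≈ 15.00 years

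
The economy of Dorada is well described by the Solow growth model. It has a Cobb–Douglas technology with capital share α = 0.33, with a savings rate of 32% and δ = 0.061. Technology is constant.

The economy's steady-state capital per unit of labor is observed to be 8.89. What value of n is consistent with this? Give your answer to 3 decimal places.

n ≈ 0.013

In steady state, investment equals break-even investment: s·k^α = (n + δ)·k.
So s / (n + δ) = (k*)^(1−α) = 8.89^0.67 = 4.3228.
Therefore n + δ = s / 4.3228 = 0.32 / 4.3228 = 0.0740, so n = 0.0740 − 0.061 = 0.0130.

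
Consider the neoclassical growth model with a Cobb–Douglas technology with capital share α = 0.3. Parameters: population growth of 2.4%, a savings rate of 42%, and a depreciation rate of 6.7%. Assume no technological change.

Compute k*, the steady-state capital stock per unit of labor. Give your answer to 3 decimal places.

Steady state requires s·f(k) = (n + δ)·k, i.e. s·k^α = (n + δ)·k.
Rearranging, k^(1−α) = s / (n + δ).
k^0.7 = 0.42 / (0.024 + 0.067) = 0.42 / 0.091 = 4.6154
k* = 4.6154^(1/0.7) ≈ 8.8894

k* = 8.889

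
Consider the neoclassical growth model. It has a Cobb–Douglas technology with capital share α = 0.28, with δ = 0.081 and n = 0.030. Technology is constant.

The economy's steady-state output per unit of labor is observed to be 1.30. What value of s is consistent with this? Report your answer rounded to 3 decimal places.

At the steady state, Δk = 0, so s·k^α = (n + δ)·k.
Since y* = [s/(n + δ)]^(α/(1−α)), we have s/(n + δ) = (y*)^((1−α)/α) = 1.30^2.5714 = 1.9633.
Therefore s = 1.9633 × (n + δ) = 1.9633 × 0.111 = 0.2179.

s ≈ 0.218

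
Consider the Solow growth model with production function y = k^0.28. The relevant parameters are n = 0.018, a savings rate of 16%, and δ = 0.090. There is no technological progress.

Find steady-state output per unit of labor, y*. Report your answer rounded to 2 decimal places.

Steady state requires s·f(k) = (n + δ)·k, i.e. s·k^α = (n + δ)·k.
Rearranging, k^(1−α) = s / (n + δ).
k^0.72 = 0.16 / (0.018 + 0.090) = 0.16 / 0.108 = 1.4815
k* = 1.4815^(1/0.72) ≈ 1.7262
y* = (k*)^α = 1.7262^0.28 ≈ 1.1652

y* ≈ 1.17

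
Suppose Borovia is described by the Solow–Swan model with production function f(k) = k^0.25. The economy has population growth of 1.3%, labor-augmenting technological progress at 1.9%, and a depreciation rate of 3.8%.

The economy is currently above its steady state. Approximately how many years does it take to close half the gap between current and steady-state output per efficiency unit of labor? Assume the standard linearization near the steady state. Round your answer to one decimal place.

half-life ≈ 13.2 years

Near the steady state the convergence rate is λ = (1 − α)(n + g + δ).
λ = (1 − 0.25) × 0.070 = 0.75 × 0.070 = 0.0525
Half-life = ln 2 / λ = 0.6931 / 0.0525 ≈ 13.20 years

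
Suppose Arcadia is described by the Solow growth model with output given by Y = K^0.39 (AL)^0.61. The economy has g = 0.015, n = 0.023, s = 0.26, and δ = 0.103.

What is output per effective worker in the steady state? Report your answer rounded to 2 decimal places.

y* ≈ 1.48

Steady state requires s·f(k) = (n + g + δ)·k, i.e. s·k^α = (n + g + δ)·k.
Dividing both sides by k: k^(1−α) = s / (n + g + δ).
k^0.61 = 0.26 / (0.023 + 0.015 + 0.103) = 0.26 / 0.141 = 1.8440
k* = 1.8440^(1/0.61) ≈ 2.7269
y* = (k*)^α = 2.7269^0.39 ≈ 1.4788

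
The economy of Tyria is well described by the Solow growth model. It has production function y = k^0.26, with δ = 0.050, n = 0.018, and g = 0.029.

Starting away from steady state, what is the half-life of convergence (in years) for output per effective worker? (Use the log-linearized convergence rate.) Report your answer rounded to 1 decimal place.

about 9.7 years

Near the steady state the convergence rate is λ = (1 − α)(n + g + δ).
λ = (1 − 0.26) × 0.097 = 0.74 × 0.097 = 0.07178
Half-life = ln 2 / λ = 0.6931 / 0.07178 ≈ 9.66 years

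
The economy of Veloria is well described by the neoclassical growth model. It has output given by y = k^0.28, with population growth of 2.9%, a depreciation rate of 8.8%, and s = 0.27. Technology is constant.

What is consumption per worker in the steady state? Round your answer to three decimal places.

At the steady state, Δk = 0, so s·k^α = (n + δ)·k.
Dividing both sides by k: k^(1−α) = s / (n + δ).
k^0.72 = 0.27 / (0.029 + 0.088) = 0.27 / 0.117 = 2.3077
k* = 2.3077^(1/0.72) ≈ 3.1946
y* = (k*)^α = 3.1946^0.28 ≈ 1.3843
c* = (1 − s)·y* = (1 − 0.27) × 1.3843 ≈ 1.0105

c* ≈ 1.011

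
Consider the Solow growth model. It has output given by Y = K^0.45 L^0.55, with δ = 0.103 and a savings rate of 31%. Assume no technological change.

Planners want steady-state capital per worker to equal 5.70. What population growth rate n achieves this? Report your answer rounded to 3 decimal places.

Steady state requires s·f(k) = (n + δ)·k, i.e. s·k^α = (n + δ)·k.
So s / (n + δ) = (k*)^(1−α) = 5.70^0.55 = 2.6045.
Therefore n + δ = s / 2.6045 = 0.31 / 2.6045 = 0.1190, so n = 0.1190 − 0.103 = 0.0160.

n ≈ 0.016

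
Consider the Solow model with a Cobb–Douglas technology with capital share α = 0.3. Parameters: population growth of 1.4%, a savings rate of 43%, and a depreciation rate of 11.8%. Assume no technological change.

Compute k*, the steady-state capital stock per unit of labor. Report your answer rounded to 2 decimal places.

In steady state, investment equals break-even investment: s·k^α = (n + δ)·k.
Rearranging, k^(1−α) = s / (n + δ).
k^0.7 = 0.43 / (0.014 + 0.118) = 0.43 / 0.132 = 3.2576
k* = 3.2576^(1/0.7) ≈ 5.4039

k* ≈ 5.40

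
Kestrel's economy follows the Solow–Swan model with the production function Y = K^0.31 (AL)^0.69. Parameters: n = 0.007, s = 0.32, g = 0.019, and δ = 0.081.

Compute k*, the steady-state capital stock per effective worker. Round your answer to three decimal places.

k* ≈ 4.892

At the steady state, Δk = 0, so s·k^α = (n + g + δ)·k.
Dividing both sides by k: k^(1−α) = s / (n + g + δ).
k^0.69 = 0.32 / (0.007 + 0.019 + 0.081) = 0.32 / 0.107 = 2.9907
k* = 2.9907^(1/0.69) ≈ 4.8924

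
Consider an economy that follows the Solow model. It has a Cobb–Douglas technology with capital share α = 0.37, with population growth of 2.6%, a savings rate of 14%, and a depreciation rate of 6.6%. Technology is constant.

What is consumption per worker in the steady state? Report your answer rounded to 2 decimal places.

Steady state requires s·f(k) = (n + δ)·k, i.e. s·k^α = (n + δ)·k.
Dividing both sides by k: k^(1−α) = s / (n + δ).
k^0.63 = 0.14 / (0.026 + 0.066) = 0.14 / 0.092 = 1.5217
k* = 1.5217^(1/0.63) ≈ 1.9472
y* = (k*)^α = 1.9472^0.37 ≈ 1.2796
c* = (1 − s)·y* = (1 − 0.14) × 1.2796 ≈ 1.1005

c* = 1.10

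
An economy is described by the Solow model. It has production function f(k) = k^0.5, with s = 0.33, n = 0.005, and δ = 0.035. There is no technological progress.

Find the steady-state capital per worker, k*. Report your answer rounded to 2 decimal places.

Steady state requires s·f(k) = (n + δ)·k, i.e. s·k^α = (n + δ)·k.
Rearranging, k^(1−α) = s / (n + δ).
k^0.5 = 0.33 / (0.005 + 0.035) = 0.33 / 0.040 = 8.2500
k* = 8.2500^(1/0.5) ≈ 68.0625

k* ≈ 68.06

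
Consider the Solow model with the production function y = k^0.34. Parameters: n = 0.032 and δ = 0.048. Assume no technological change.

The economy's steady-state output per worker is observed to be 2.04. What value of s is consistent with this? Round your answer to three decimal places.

s ≈ 0.319

At the steady state, Δk = 0, so s·k^α = (n + δ)·k.
Since y* = [s/(n + δ)]^(α/(1−α)), we have s/(n + δ) = (y*)^((1−α)/α) = 2.04^1.9412 = 3.9907.
Therefore s = 3.9907 × (n + δ) = 3.9907 × 0.080 = 0.3193.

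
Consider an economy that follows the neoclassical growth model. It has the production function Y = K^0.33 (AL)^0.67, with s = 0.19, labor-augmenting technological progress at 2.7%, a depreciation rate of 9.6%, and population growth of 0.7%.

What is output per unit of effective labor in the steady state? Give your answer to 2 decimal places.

Steady state requires s·f(k) = (n + g + δ)·k, i.e. s·k^α = (n + g + δ)·k.
Dividing both sides by k: k^(1−α) = s / (n + g + δ).
k^0.67 = 0.19 / (0.007 + 0.027 + 0.096) = 0.19 / 0.130 = 1.4615
k* = 1.4615^(1/0.67) ≈ 1.7618
y* = (k*)^α = 1.7618^0.33 ≈ 1.2055

y* ≈ 1.21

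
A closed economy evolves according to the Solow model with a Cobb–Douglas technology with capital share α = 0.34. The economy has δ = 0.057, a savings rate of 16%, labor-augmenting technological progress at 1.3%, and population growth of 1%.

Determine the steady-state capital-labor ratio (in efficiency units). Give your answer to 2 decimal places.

Steady state requires s·f(k) = (n + g + δ)·k, i.e. s·k^α = (n + g + δ)·k.
Dividing both sides by k: k^(1−α) = s / (n + g + δ).
k^0.66 = 0.16 / (0.010 + 0.013 + 0.057) = 0.16 / 0.080 = 2.0000
k* = 2.0000^(1/0.66) ≈ 2.8583

k* = 2.86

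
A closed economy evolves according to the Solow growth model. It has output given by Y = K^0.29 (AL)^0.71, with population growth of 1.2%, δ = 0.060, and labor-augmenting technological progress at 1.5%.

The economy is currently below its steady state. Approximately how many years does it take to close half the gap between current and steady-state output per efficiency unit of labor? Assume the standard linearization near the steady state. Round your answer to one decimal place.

t_½ ≈ 11.2 years

Near the steady state the convergence rate is λ = (1 − α)(n + g + δ).
λ = (1 − 0.29) × 0.087 = 0.71 × 0.087 = 0.06177
Half-life = ln 2 / λ = 0.6931 / 0.06177 ≈ 11.22 years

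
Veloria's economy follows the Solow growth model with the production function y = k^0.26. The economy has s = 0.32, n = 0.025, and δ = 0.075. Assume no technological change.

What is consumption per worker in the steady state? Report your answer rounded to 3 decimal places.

Steady state requires s·f(k) = (n + δ)·k, i.e. s·k^α = (n + δ)·k.
Rearranging, k^(1−α) = s / (n + δ).
k^0.74 = 0.32 / (0.025 + 0.075) = 0.32 / 0.100 = 3.2000
k* = 3.2000^(1/0.74) ≈ 4.8154
y* = (k*)^α = 4.8154^0.26 ≈ 1.5048
c* = (1 − s)·y* = (1 − 0.32) × 1.5048 ≈ 1.0233

c* ≈ 1.023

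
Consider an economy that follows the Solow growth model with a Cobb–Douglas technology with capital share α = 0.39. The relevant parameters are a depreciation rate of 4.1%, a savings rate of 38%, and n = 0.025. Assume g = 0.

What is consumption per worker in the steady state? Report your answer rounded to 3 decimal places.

Steady state requires s·f(k) = (n + δ)·k, i.e. s·k^α = (n + δ)·k.
Dividing both sides by k: k^(1−α) = s / (n + δ).
k^0.61 = 0.38 / (0.025 + 0.041) = 0.38 / 0.066 = 5.7576
k* = 5.7576^(1/0.61) ≈ 17.6318
y* = (k*)^α = 17.6318^0.39 ≈ 3.0624
c* = (1 − s)·y* = (1 − 0.38) × 3.0624 ≈ 1.8987

c* = 1.899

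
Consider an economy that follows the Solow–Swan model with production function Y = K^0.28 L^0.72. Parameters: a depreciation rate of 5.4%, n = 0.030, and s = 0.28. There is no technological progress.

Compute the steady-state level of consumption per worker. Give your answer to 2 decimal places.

Steady state requires s·f(k) = (n + δ)·k, i.e. s·k^α = (n + δ)·k.
Dividing both sides by k: k^(1−α) = s / (n + δ).
k^0.72 = 0.28 / (0.030 + 0.054) = 0.28 / 0.084 = 3.3333
k* = 3.3333^(1/0.72) ≈ 5.3237
y* = (k*)^α = 5.3237^0.28 ≈ 1.5971
c* = (1 − s)·y* = (1 − 0.28) × 1.5971 ≈ 1.1499

c* = 1.15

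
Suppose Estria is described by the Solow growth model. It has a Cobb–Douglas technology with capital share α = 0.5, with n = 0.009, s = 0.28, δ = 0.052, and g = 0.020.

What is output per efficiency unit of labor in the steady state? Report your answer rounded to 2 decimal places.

Steady state requires s·f(k) = (n + g + δ)·k, i.e. s·k^α = (n + g + δ)·k.
Rearranging, k^(1−α) = s / (n + g + δ).
k^0.5 = 0.28 / (0.009 + 0.020 + 0.052) = 0.28 / 0.081 = 3.4568
k* = 3.4568^(1/0.5) ≈ 11.9495
y* = (k*)^α = 11.9495^0.5 ≈ 3.4568

y* ≈ 3.46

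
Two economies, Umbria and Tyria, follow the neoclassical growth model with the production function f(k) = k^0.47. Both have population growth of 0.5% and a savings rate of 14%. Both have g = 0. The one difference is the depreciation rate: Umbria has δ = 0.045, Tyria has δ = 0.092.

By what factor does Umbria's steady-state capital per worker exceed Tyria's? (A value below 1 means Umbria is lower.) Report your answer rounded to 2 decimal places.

k*_U / k*_T ≈ 3.49

Steady-state k* = [s/(n + δ)]^(1/(1−α)), so the ratio is [ (s_U/(n + δ)_U) / (s_T/(n + δ)_T) ]^1.8868.
s_U/(n + δ)_U = 0.14/0.050 = 2.8000; s_T/(n + δ)_T = 0.14/0.097 = 1.4433.
Ratio = (2.8000/1.4433)^1.8868 = 1.9400^1.8868 ≈ 3.4916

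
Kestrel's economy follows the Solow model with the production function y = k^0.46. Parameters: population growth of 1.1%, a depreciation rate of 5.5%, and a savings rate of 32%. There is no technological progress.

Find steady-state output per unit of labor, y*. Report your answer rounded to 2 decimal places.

y* = 3.84

At the steady state, Δk = 0, so s·k^α = (n + δ)·k.
Dividing both sides by k: k^(1−α) = s / (n + δ).
k^0.54 = 0.32 / (0.011 + 0.055) = 0.32 / 0.066 = 4.8485
k* = 4.8485^(1/0.54) ≈ 18.6056
y* = (k*)^α = 18.6056^0.46 ≈ 3.8374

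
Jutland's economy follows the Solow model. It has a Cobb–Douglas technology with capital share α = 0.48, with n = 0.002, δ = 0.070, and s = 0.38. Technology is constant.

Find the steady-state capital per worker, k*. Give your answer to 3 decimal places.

Steady state requires s·f(k) = (n + δ)·k, i.e. s·k^α = (n + δ)·k.
Rearranging, k^(1−α) = s / (n + δ).
k^0.52 = 0.38 / (0.002 + 0.070) = 0.38 / 0.072 = 5.2778
k* = 5.2778^(1/0.52) ≈ 24.5094

k* = 24.509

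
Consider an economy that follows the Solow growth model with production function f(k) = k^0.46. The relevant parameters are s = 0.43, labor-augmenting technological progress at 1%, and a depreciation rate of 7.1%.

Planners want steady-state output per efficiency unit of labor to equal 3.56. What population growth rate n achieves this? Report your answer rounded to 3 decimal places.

n ≈ 0.016

At the steady state, Δk = 0, so s·k^α = (n + g + δ)·k.
Since y* = [s/(n + g + δ)]^(α/(1−α)), we have s/(n + g + δ) = (y*)^((1−α)/α) = 3.56^1.1739 = 4.4396.
Therefore n + g + δ = s / 4.4396 = 0.43 / 4.4396 = 0.0969, so n = 0.0969 − 0.081 = 0.0159.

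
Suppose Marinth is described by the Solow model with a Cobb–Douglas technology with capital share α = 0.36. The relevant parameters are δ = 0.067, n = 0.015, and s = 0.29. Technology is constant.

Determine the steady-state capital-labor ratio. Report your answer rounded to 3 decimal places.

In steady state, investment equals break-even investment: s·k^α = (n + δ)·k.
Rearranging, k^(1−α) = s / (n + δ).
k^0.64 = 0.29 / (0.015 + 0.067) = 0.29 / 0.082 = 3.5366
k* = 3.5366^(1/0.64) ≈ 7.1972

k* = 7.197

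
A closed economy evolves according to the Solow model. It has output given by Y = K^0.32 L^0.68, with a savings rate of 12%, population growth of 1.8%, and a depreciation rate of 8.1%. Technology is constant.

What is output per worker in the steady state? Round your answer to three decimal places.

y* = 1.095

In steady state, investment equals break-even investment: s·k^α = (n + δ)·k.
Rearranging, k^(1−α) = s / (n + δ).
k^0.68 = 0.12 / (0.018 + 0.081) = 0.12 / 0.099 = 1.2121
k* = 1.2121^(1/0.68) ≈ 1.3269
y* = (k*)^α = 1.3269^0.32 ≈ 1.0947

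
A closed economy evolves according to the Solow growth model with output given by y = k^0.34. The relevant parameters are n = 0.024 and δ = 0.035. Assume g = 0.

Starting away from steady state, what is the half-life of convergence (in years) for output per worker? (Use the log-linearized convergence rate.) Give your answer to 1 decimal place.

about 17.8 years

Near the steady state the convergence rate is λ = (1 − α)(n + δ).
λ = (1 − 0.34) × 0.059 = 0.66 × 0.059 = 0.03894
Half-life = ln 2 / λ = 0.6931 / 0.03894 ≈ 17.80 years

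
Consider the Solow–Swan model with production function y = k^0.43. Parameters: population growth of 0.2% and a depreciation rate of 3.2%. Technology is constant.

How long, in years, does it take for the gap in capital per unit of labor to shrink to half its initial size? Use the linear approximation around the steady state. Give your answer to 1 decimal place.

t_½ ≈ 35.8 years

Near the steady state the convergence rate is λ = (1 − α)(n + δ).
λ = (1 − 0.43) × 0.034 = 0.57 × 0.034 = 0.01938
Half-life = ln 2 / λ = 0.6931 / 0.01938 ≈ 35.76 years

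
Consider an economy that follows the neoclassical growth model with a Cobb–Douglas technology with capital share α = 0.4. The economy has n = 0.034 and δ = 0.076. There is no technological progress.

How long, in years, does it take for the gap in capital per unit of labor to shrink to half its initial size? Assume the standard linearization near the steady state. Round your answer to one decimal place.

Near the steady state the convergence rate is λ = (1 − α)(n + δ).
λ = (1 − 0.4) × 0.110 = 0.6 × 0.110 = 0.0660
Half-life = ln 2 / λ = 0.6931 / 0.0660 ≈ 10.50 years

t_½ ≈ 10.5 years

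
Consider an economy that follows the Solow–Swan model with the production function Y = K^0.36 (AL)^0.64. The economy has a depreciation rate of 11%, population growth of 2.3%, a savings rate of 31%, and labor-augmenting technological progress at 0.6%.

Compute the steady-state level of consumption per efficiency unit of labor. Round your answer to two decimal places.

c* ≈ 1.08

In steady state, investment equals break-even investment: s·k^α = (n + g + δ)·k.
Rearranging, k^(1−α) = s / (n + g + δ).
k^0.64 = 0.31 / (0.023 + 0.006 + 0.110) = 0.31 / 0.139 = 2.2302
k* = 2.2302^(1/0.64) ≈ 3.5018
y* = (k*)^α = 3.5018^0.36 ≈ 1.5702
c* = (1 − s)·y* = (1 − 0.31) × 1.5702 ≈ 1.0834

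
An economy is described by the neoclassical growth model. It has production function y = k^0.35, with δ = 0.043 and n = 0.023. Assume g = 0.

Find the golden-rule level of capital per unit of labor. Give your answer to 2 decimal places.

The golden rule sets f'(k) = n + δ, i.e. α·k^(α−1) = n + δ.
So k^(1−α) = α / (n + δ) = 0.35 / 0.066 = 5.3030.
k_gold = 5.3030^(1/0.65) ≈ 13.0211

k_gold ≈ 13.02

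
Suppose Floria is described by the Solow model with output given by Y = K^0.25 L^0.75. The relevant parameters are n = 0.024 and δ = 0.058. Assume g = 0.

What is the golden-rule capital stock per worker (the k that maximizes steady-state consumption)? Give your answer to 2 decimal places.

k_gold ≈ 4.42

The golden rule sets f'(k) = n + δ, i.e. α·k^(α−1) = n + δ.
So k^(1−α) = α / (n + δ) = 0.25 / 0.082 = 3.0488.
k_gold = 3.0488^(1/0.75) ≈ 4.4208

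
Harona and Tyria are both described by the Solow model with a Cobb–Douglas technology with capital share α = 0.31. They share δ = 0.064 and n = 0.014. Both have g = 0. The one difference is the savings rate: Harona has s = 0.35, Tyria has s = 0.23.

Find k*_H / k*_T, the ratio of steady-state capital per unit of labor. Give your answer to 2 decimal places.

k*_H / k*_T ≈ 1.84

Steady-state k* = [s/(n + δ)]^(1/(1−α)), so the ratio is [ (s_H/(n + δ)_H) / (s_T/(n + δ)_T) ]^1.4493.
s_H/(n + δ)_H = 0.35/0.078 = 4.4872; s_T/(n + δ)_T = 0.23/0.078 = 2.9487.
Ratio = (4.4872/2.9487)^1.4493 = 1.5218^1.4493 ≈ 1.8378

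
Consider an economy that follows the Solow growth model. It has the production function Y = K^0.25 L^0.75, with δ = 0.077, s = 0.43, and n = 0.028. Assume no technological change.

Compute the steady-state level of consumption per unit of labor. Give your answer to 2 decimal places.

c* = 0.91

Steady state requires s·f(k) = (n + δ)·k, i.e. s·k^α = (n + δ)·k.
Dividing both sides by k: k^(1−α) = s / (n + δ).
k^0.75 = 0.43 / (0.028 + 0.077) = 0.43 / 0.105 = 4.0952
k* = 4.0952^(1/0.75) ≈ 6.5519
y* = (k*)^α = 6.5519^0.25 ≈ 1.5999
c* = (1 − s)·y* = (1 − 0.43) × 1.5999 ≈ 0.9119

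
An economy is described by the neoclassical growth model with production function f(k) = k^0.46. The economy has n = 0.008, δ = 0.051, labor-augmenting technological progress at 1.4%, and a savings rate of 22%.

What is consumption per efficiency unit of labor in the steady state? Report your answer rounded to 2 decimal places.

c* ≈ 2.00

In steady state, investment equals break-even investment: s·k^α = (n + g + δ)·k.
Dividing both sides by k: k^(1−α) = s / (n + g + δ).
k^0.54 = 0.22 / (0.008 + 0.014 + 0.051) = 0.22 / 0.073 = 3.0137
k* = 3.0137^(1/0.54) ≈ 7.7130
y* = (k*)^α = 7.7130^0.46 ≈ 2.5593
c* = (1 − s)·y* = (1 − 0.22) × 2.5593 ≈ 1.9963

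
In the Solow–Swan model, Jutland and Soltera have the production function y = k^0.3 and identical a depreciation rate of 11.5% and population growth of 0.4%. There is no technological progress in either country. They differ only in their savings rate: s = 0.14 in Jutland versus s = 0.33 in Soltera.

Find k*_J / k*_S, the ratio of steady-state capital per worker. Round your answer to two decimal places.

ratio ≈ 0.29

Steady-state k* = [s/(n + δ)]^(1/(1−α)), so the ratio is [ (s_J/(n + δ)_J) / (s_S/(n + δ)_S) ]^1.4286.
s_J/(n + δ)_J = 0.14/0.119 = 1.1765; s_S/(n + δ)_S = 0.33/0.119 = 2.7731.
Ratio = (1.1765/2.7731)^1.4286 = 0.4243^1.4286 ≈ 0.2938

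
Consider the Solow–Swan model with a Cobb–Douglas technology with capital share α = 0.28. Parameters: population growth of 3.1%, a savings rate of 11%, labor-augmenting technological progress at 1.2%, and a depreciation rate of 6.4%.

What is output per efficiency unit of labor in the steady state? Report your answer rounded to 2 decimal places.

In steady state, investment equals break-even investment: s·k^α = (n + g + δ)·k.
Rearranging, k^(1−α) = s / (n + g + δ).
k^0.72 = 0.11 / (0.031 + 0.012 + 0.064) = 0.11 / 0.107 = 1.0280
k* = 1.0280^(1/0.72) ≈ 1.0391
y* = (k*)^α = 1.0391^0.28 ≈ 1.0108

y* ≈ 1.01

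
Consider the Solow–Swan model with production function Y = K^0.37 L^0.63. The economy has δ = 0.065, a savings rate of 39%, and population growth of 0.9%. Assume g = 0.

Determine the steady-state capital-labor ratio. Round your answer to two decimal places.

k* ≈ 13.99

In steady state, investment equals break-even investment: s·k^α = (n + δ)·k.
Dividing both sides by k: k^(1−α) = s / (n + δ).
k^0.63 = 0.39 / (0.009 + 0.065) = 0.39 / 0.074 = 5.2703
k* = 5.2703^(1/0.63) ≈ 13.9885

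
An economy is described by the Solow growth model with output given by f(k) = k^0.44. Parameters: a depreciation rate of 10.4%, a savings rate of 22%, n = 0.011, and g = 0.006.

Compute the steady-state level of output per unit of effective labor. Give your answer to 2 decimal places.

y* ≈ 1.60

At the steady state, Δk = 0, so s·k^α = (n + g + δ)·k.
Dividing both sides by k: k^(1−α) = s / (n + g + δ).
k^0.56 = 0.22 / (0.011 + 0.006 + 0.104) = 0.22 / 0.121 = 1.8182
k* = 1.8182^(1/0.56) ≈ 2.9083
y* = (k*)^α = 2.9083^0.44 ≈ 1.5996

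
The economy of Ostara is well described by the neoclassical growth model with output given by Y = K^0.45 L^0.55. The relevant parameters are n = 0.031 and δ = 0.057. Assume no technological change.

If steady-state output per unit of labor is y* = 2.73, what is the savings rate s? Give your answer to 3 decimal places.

At the steady state, Δk = 0, so s·k^α = (n + δ)·k.
Since y* = [s/(n + δ)]^(α/(1−α)), we have s/(n + δ) = (y*)^((1−α)/α) = 2.73^1.2222 = 3.4125.
Therefore s = 3.4125 × (n + δ) = 3.4125 × 0.088 = 0.3003.

s ≈ 0.300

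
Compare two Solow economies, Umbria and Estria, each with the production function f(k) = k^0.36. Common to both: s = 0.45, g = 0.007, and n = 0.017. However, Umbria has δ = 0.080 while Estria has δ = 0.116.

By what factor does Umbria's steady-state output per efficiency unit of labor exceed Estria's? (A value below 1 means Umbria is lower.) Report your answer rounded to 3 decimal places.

y*_U / y*_E ≈ 1.182

Steady-state y* = [s/(n + g + δ)]^(α/(1−α)), so the ratio is [ (s_U/(n + g + δ)_U) / (s_E/(n + g + δ)_E) ]^0.5625.
s_U/(n + g + δ)_U = 0.45/0.104 = 4.3269; s_E/(n + g + δ)_E = 0.45/0.140 = 3.2143.
Ratio = (4.3269/3.2143)^0.5625 = 1.3461^0.5625 ≈ 1.1820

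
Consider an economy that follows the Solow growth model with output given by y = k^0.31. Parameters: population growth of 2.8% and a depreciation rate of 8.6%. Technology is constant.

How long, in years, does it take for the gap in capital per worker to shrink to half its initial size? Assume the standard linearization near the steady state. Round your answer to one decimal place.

Near the steady state the convergence rate is λ = (1 − α)(n + δ).
λ = (1 − 0.31) × 0.114 = 0.69 × 0.114 = 0.07866
Half-life = ln 2 / λ = 0.6931 / 0.07866 ≈ 8.81 years

half-life ≈ 8.8 years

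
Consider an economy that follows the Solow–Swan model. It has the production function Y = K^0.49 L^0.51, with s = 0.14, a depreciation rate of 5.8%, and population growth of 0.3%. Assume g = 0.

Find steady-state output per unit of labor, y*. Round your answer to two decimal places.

y* ≈ 2.22

In steady state, investment equals break-even investment: s·k^α = (n + δ)·k.
Rearranging, k^(1−α) = s / (n + δ).
k^0.51 = 0.14 / (0.003 + 0.058) = 0.14 / 0.061 = 2.2951
k* = 2.2951^(1/0.51) ≈ 5.0986
y* = (k*)^α = 5.0986^0.49 ≈ 2.2215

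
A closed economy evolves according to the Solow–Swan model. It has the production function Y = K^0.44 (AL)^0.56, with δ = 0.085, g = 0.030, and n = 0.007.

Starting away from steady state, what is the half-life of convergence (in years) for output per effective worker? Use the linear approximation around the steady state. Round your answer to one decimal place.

t_½ ≈ 10.1 years

Near the steady state the convergence rate is λ = (1 − α)(n + g + δ).
λ = (1 − 0.44) × 0.122 = 0.56 × 0.122 = 0.06832
Half-life = ln 2 / λ = 0.6931 / 0.06832 ≈ 10.14 years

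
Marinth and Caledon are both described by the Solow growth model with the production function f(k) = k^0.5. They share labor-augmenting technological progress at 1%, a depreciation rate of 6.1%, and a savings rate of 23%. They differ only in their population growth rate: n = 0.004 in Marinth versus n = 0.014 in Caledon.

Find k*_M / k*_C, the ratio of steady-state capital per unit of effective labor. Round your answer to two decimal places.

ratio ≈ 1.28

Steady-state k* = [s/(n + g + δ)]^(1/(1−α)), so the ratio is [ (s_M/(n + g + δ)_M) / (s_C/(n + g + δ)_C) ]^2.
s_M/(n + g + δ)_M = 0.23/0.075 = 3.0667; s_C/(n + g + δ)_C = 0.23/0.085 = 2.7059.
Ratio = (3.0667/2.7059)^2 = 1.1333^2 ≈ 1.2844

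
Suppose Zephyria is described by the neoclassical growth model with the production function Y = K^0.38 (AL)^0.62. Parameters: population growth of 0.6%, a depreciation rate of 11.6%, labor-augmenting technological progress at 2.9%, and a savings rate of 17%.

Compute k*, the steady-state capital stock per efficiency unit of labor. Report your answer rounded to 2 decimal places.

k* ≈ 1.21

Steady state requires s·f(k) = (n + g + δ)·k, i.e. s·k^α = (n + g + δ)·k.
Dividing both sides by k: k^(1−α) = s / (n + g + δ).
k^0.62 = 0.17 / (0.006 + 0.029 + 0.116) = 0.17 / 0.151 = 1.1258
k* = 1.1258^(1/0.62) ≈ 1.2106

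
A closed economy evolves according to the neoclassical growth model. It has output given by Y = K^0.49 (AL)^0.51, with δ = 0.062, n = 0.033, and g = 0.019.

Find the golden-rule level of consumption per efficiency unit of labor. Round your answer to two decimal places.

c_gold ≈ 2.07

At the golden rule, f'(k) = n + g + δ, so α·k^(α−1) = n + g + δ and k_gold = (α/(n + g + δ))^(1/(1−α)).
k_gold = (0.49/0.114)^(1/0.51) = 4.2982^1.9608 ≈ 17.4481
c_gold = f(k_gold) − (n + g + δ)·k_gold = 4.0594 − 0.114×17.4481 ≈ 2.0703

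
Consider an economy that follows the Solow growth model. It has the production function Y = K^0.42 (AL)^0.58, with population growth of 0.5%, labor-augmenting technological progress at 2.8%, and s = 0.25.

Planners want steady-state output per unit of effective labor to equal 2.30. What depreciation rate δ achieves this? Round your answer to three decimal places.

δ ≈ 0.046

In steady state, investment equals break-even investment: s·k^α = (n + g + δ)·k.
Since y* = [s/(n + g + δ)]^(α/(1−α)), we have s/(n + g + δ) = (y*)^((1−α)/α) = 2.30^1.381 = 3.1590.
Therefore n + g + δ = s / 3.1590 = 0.25 / 3.1590 = 0.0791, so δ = 0.0791 − 0.033 = 0.0461.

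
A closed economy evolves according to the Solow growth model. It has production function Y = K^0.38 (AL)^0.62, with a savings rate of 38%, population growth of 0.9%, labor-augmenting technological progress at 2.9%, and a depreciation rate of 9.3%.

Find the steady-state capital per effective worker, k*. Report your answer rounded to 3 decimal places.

k* = 5.572

In steady state, investment equals break-even investment: s·k^α = (n + g + δ)·k.
Rearranging, k^(1−α) = s / (n + g + δ).
k^0.62 = 0.38 / (0.009 + 0.029 + 0.093) = 0.38 / 0.131 = 2.9008
k* = 2.9008^(1/0.62) ≈ 5.5718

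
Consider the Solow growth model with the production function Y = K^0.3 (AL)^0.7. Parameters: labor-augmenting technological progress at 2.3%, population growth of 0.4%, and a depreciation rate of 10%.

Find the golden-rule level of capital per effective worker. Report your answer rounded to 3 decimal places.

The golden rule sets f'(k) = n + g + δ, i.e. α·k^(α−1) = n + g + δ.
So k^(1−α) = α / (n + g + δ) = 0.3 / 0.127 = 2.3622.
k_gold = 2.3622^(1/0.7) ≈ 3.4144

k_gold ≈ 3.414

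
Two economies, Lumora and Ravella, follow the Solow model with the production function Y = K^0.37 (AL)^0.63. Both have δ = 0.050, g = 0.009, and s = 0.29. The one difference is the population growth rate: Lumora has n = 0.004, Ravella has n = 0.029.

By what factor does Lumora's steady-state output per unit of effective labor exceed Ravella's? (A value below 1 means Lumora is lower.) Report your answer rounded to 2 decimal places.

ratio ≈ 1.22

Steady-state y* = [s/(n + g + δ)]^(α/(1−α)), so the ratio is [ (s_L/(n + g + δ)_L) / (s_R/(n + g + δ)_R) ]^0.5873.
s_L/(n + g + δ)_L = 0.29/0.063 = 4.6032; s_R/(n + g + δ)_R = 0.29/0.088 = 3.2955.
Ratio = (4.6032/3.2955)^0.5873 = 1.3968^0.5873 ≈ 1.2169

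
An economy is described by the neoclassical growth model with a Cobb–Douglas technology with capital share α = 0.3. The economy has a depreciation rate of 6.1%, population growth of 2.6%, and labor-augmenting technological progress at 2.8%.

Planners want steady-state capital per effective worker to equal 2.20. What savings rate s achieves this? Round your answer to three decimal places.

Steady state requires s·f(k) = (n + g + δ)·k, i.e. s·k^α = (n + g + δ)·k.
So s / (n + g + δ) = (k*)^(1−α) = 2.20^0.7 = 1.7366.
Therefore s = 1.7366 × (n + g + δ) = 1.7366 × 0.115 = 0.1997.

s ≈ 0.200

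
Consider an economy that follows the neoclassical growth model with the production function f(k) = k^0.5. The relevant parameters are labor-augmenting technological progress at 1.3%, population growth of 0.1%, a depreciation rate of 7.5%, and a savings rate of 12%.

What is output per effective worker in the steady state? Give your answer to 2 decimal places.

y* ≈ 1.35

Steady state requires s·f(k) = (n + g + δ)·k, i.e. s·k^α = (n + g + δ)·k.
Dividing both sides by k: k^(1−α) = s / (n + g + δ).
k^0.5 = 0.12 / (0.001 + 0.013 + 0.075) = 0.12 / 0.089 = 1.3483
k* = 1.3483^(1/0.5) ≈ 1.8179
y* = (k*)^α = 1.8179^0.5 ≈ 1.3483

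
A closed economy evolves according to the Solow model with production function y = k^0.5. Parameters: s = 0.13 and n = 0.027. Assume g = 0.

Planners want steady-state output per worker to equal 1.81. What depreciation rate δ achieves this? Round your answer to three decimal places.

At the steady state, Δk = 0, so s·k^α = (n + δ)·k.
Since y* = [s/(n + δ)]^(α/(1−α)), we have s/(n + δ) = (y*)^((1−α)/α) = 1.81^1 = 1.8100.
Therefore n + δ = s / 1.8100 = 0.13 / 1.8100 = 0.0718, so δ = 0.0718 − 0.027 = 0.0448.

δ ≈ 0.045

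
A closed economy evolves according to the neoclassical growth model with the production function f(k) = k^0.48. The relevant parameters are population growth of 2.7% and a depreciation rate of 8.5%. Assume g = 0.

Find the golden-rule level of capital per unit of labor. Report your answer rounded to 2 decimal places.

k_gold ≈ 16.42

The golden rule sets f'(k) = n + δ, i.e. α·k^(α−1) = n + δ.
So k^(1−α) = α / (n + δ) = 0.48 / 0.112 = 4.2857.
k_gold = 4.2857^(1/0.52) ≈ 16.4220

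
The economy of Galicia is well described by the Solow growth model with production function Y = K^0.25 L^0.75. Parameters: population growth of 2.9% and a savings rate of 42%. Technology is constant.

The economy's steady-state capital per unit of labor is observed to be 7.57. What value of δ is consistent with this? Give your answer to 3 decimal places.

δ ≈ 0.063

In steady state, investment equals break-even investment: s·k^α = (n + δ)·k.
So s / (n + δ) = (k*)^(1−α) = 7.57^0.75 = 4.5638.
Therefore n + δ = s / 4.5638 = 0.42 / 4.5638 = 0.0920, so δ = 0.0920 − 0.029 = 0.0630.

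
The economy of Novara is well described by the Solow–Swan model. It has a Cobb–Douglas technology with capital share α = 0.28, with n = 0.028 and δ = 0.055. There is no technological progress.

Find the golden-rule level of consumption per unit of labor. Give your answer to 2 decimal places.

At the golden rule, f'(k) = n + δ, so α·k^(α−1) = n + δ and k_gold = (α/(n + δ))^(1/(1−α)).
k_gold = (0.28/0.083)^(1/0.72) = 3.3735^1.3889 ≈ 5.4132
c_gold = f(k_gold) − (n + δ)·k_gold = 1.6046 − 0.083×5.4132 ≈ 1.1553

c_gold ≈ 1.16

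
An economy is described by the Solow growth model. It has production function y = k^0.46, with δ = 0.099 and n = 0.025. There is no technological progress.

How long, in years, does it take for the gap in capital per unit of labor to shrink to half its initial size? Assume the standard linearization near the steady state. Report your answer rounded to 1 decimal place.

about 10.4 years

Near the steady state the convergence rate is λ = (1 − α)(n + δ).
λ = (1 − 0.46) × 0.124 = 0.54 × 0.124 = 0.06696
Half-life = ln 2 / λ = 0.6931 / 0.06696 ≈ 10.35 years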